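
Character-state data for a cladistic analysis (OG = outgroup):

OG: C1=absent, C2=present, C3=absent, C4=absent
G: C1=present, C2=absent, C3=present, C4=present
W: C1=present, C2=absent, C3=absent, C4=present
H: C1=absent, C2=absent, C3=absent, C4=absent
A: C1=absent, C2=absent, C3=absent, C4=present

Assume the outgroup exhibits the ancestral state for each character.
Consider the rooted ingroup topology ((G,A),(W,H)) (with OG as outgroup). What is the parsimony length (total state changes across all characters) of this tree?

Map each character onto ((G,A),(W,H)) (rooted by OG) and count the minimum state changes it requires (Fitch parsimony):
C1: 2; C2: 1; C3: 1; C4: 2.
Total tree length = 6.

6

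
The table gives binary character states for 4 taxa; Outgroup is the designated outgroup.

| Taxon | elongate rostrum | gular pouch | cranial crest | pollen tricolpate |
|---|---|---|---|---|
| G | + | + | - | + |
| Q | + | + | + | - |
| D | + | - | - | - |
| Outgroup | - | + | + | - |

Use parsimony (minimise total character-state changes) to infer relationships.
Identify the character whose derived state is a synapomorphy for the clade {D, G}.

cranial crest

Character polarity is set by the outgroup: the derived state is whichever differs from the outgroup's state, so for gular pouch, cranial crest the derived state is '-', and for the remaining characters it is '+'.
All ingroup taxa share the derived state '+' for elongate rostrum; it defines the ingroup but does not resolve relationships within it.
gular pouch (derived state '-') is unique to D (autapomorphy; uninformative for grouping).
cranial crest (derived state '-') is shared by D and G — a synapomorphy uniting that clade.
pollen tricolpate (derived state '+') is unique to G (autapomorphy; uninformative for grouping).
Most parsimonious ingroup topology: (Q,(G,D)).
The clade {D, G} is supported by cranial crest: its derived state '-' occurs in exactly those taxa and in no other taxon (including the outgroup).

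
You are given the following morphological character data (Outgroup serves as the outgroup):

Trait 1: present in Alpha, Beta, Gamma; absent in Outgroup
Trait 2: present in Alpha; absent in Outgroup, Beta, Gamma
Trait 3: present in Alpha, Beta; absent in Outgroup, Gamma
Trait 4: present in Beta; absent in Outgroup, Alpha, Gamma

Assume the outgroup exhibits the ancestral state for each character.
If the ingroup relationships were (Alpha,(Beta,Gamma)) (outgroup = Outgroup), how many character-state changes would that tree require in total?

5

Map each character onto (Alpha,(Beta,Gamma)) (rooted by Outgroup) and count the minimum state changes it requires (Fitch parsimony):
Trait 1: 1; Trait 2: 1; Trait 3: 2; Trait 4: 1.
Total tree length = 5.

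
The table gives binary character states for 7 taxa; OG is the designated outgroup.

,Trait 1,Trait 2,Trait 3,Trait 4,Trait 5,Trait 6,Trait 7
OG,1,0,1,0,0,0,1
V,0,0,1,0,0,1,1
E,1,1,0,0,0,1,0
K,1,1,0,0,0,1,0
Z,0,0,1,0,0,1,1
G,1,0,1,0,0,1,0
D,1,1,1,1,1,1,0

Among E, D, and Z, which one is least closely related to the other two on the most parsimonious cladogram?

Character polarity is set by the outgroup: the derived state is whichever differs from the outgroup's state, so for Trait 1, Trait 3, Trait 7 the derived state is '0', and for the remaining characters it is '1'.
Trait 1: derived state '0' in V and Z only — synapomorphy for {V, Z}.
Trait 2: derived state '1' in D, E, and K only — synapomorphy for {D, E, K}.
Only E and K show the derived state '0' for Trait 3, supporting them as a clade.
Trait 4 (derived state '1') is unique to D (autapomorphy; uninformative for grouping).
Trait 5 (derived state '1') is unique to D (autapomorphy; uninformative for grouping).
Trait 6 (derived state '1') is shared by all ingroup taxa — unites the whole ingroup.
Trait 7: derived state '0' in D, E, G, and K only — synapomorphy for {D, E, G, K}.
Most parsimonious ingroup topology: ((V,Z),(((E,K),D),G)).
E and D share a more recent common ancestor with each other than either does with Z, so Z is the least closely related of the three.

Z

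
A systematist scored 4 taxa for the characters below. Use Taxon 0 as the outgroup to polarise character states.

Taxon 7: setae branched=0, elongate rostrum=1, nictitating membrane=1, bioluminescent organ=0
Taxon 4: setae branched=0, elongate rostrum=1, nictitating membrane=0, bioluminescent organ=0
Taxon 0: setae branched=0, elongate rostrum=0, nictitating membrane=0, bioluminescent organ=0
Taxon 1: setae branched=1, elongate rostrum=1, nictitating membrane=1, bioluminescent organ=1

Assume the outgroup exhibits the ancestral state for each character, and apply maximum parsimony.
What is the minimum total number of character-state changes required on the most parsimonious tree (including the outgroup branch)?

4

The outgroup has state '0' for every character, so '1' is the derived state throughout.
setae branched (derived state '1') is unique to Taxon 1 (autapomorphy; uninformative for grouping).
elongate rostrum (derived state '1') is shared by all ingroup taxa — unites the whole ingroup.
nictitating membrane (derived state '1') is shared by Taxon 1 and Taxon 7 — a synapomorphy uniting that clade.
bioluminescent organ (derived state '1') is unique to Taxon 1 (autapomorphy; uninformative for grouping).
Most parsimonious ingroup topology: ((Taxon 1,Taxon 7),Taxon 4).
Changes per character on this tree: setae branched: 1; elongate rostrum: 1; nictitating membrane: 1; bioluminescent organ: 1.
Total = 4.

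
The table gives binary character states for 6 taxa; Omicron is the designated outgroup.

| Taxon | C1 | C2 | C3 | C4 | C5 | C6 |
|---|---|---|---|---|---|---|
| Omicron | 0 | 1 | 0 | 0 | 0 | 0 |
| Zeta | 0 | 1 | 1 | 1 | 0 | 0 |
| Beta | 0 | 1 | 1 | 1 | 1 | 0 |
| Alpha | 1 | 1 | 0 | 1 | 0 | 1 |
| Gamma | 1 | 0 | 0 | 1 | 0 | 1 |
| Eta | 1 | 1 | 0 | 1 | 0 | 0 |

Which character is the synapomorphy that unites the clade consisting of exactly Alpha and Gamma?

C6

Character polarity is set by the outgroup: the derived state is whichever differs from the outgroup's state, so for C2 the derived state is '0', and for the remaining characters it is '1'.
C1: derived state '1' in Alpha, Eta, and Gamma only — synapomorphy for {Alpha, Eta, Gamma}.
C2 (derived state '0') is unique to Gamma (autapomorphy; uninformative for grouping).
Only Beta and Zeta show the derived state '1' for C3, supporting them as a clade.
All ingroup taxa share the derived state '1' for C4; it defines the ingroup but does not resolve relationships within it.
C5 (derived state '1') is unique to Beta (autapomorphy; uninformative for grouping).
Only Alpha and Gamma show the derived state '1' for C6, supporting them as a clade.
Most parsimonious ingroup topology: ((Zeta,Beta),((Alpha,Gamma),Eta)).
The clade {Alpha, Gamma} is supported by C6: its derived state '1' occurs in exactly those taxa and in no other taxon (including the outgroup).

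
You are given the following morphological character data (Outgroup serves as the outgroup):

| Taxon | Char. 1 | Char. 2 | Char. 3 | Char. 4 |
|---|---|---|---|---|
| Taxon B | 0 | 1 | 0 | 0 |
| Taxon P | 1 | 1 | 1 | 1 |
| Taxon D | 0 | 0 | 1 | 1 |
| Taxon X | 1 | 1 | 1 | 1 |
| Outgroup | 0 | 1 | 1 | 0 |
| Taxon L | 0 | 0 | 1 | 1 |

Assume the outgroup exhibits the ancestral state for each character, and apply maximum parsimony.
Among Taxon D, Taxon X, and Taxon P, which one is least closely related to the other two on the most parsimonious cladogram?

Taxon D

Character polarity is set by the outgroup: the derived state is whichever differs from the outgroup's state, so for Char. 2, Char. 3 the derived state is '0', and for the remaining characters it is '1'.
Char. 1: derived state '1' in Taxon P and Taxon X only — synapomorphy for {Taxon P, Taxon X}.
Char. 2: derived state '0' in Taxon D and Taxon L only — synapomorphy for {Taxon D, Taxon L}.
Char. 3: derived state '0' in Taxon B only — an autapomorphy, so it tells us nothing about relationships among taxa.
Char. 4 (derived state '1') is shared by Taxon D, Taxon L, Taxon P, and Taxon X — a synapomorphy uniting that clade.
Most parsimonious ingroup topology: (Taxon B,((Taxon D,Taxon L),(Taxon X,Taxon P))).
Taxon X and Taxon P share a more recent common ancestor with each other than either does with Taxon D, so Taxon D is the least closely related of the three.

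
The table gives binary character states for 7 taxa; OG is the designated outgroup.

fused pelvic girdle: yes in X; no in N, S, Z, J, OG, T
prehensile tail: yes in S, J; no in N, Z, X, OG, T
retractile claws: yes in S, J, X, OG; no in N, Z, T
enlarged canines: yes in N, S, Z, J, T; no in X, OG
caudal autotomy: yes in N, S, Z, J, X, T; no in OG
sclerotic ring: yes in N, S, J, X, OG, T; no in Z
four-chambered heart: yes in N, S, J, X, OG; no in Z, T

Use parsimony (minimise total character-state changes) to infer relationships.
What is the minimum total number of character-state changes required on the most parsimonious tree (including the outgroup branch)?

7

Character polarity is set by the outgroup: the derived state is whichever differs from the outgroup's state, so for retractile claws, sclerotic ring, four-chambered heart the derived state is 'no', and for the remaining characters it is 'yes'.
fused pelvic girdle: derived state 'yes' in X only — an autapomorphy, so it tells us nothing about relationships among taxa.
prehensile tail (derived state 'yes') is shared by J and S — a synapomorphy uniting that clade.
retractile claws (derived state 'no') is shared by N, T, and Z — a synapomorphy uniting that clade.
Only J, N, S, T, and Z show the derived state 'yes' for enlarged canines, supporting them as a clade.
All ingroup taxa share the derived state 'yes' for caudal autotomy; it defines the ingroup but does not resolve relationships within it.
sclerotic ring (derived state 'no') is unique to Z (autapomorphy; uninformative for grouping).
four-chambered heart: derived state 'no' in T and Z only — synapomorphy for {T, Z}.
Most parsimonious ingroup topology: (X,(((Z,T),N),(S,J))).
Changes per character on this tree: fused pelvic girdle: 1; prehensile tail: 1; retractile claws: 1; enlarged canines: 1; caudal autotomy: 1; sclerotic ring: 1; four-chambered heart: 1.
Total = 7.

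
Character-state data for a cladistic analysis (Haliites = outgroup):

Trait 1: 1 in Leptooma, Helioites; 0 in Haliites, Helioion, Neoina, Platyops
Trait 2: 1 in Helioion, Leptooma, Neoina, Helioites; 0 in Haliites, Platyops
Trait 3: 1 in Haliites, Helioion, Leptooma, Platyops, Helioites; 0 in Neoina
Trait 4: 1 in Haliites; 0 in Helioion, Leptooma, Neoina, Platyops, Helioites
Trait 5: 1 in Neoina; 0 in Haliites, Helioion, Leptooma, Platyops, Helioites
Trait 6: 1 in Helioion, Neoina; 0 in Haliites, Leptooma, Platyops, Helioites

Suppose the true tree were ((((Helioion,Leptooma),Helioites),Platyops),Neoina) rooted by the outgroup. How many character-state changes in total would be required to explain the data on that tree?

9

Map each character onto ((((Helioion,Leptooma),Helioites),Platyops),Neoina) (rooted by Haliites) and count the minimum state changes it requires (Fitch parsimony):
Trait 1: 2; Trait 2: 2; Trait 3: 1; Trait 4: 1; Trait 5: 1; Trait 6: 2.
Total tree length = 9.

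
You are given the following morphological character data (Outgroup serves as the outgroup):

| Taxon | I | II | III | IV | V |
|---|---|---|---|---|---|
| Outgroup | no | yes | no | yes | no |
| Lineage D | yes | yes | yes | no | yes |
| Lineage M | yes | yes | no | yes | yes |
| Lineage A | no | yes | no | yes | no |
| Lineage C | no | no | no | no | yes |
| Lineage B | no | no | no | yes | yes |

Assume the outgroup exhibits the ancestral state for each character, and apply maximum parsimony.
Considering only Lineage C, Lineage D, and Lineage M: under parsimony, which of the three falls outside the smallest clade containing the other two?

Character polarity is set by the outgroup: the derived state is whichever differs from the outgroup's state, so for II, IV the derived state is 'no', and for the remaining characters it is 'yes'.
I: derived state 'yes' in Lineage D and Lineage M only — synapomorphy for {Lineage D, Lineage M}.
II (derived state 'no') is shared by Lineage B and Lineage C — a synapomorphy uniting that clade.
III (derived state 'yes') is unique to Lineage D (autapomorphy; uninformative for grouping).
IV (state 'no') occurs in Lineage C and Lineage D but conflicts with the nesting implied by the other characters — most parsimoniously interpreted as homoplasy.
V (derived state 'yes') is shared by Lineage B, Lineage C, Lineage D, and Lineage M — a synapomorphy uniting that clade.
Most parsimonious ingroup topology: (((Lineage D,Lineage M),(Lineage C,Lineage B)),Lineage A).
Lineage D and Lineage M share a more recent common ancestor with each other than either does with Lineage C, so Lineage C is the least closely related of the three.

Lineage C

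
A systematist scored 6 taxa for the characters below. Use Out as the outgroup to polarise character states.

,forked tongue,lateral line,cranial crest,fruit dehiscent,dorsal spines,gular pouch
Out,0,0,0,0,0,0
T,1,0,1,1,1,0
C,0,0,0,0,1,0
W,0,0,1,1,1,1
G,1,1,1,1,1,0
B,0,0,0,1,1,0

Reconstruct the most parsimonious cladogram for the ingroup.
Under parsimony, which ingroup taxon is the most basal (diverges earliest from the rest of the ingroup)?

C

The outgroup has state '0' for every character, so '1' is the derived state throughout.
Only G and T show the derived state '1' for forked tongue, supporting them as a clade.
lateral line (derived state '1') is unique to G (autapomorphy; uninformative for grouping).
cranial crest: derived state '1' in G, T, and W only — synapomorphy for {G, T, W}.
Only B, G, T, and W show the derived state '1' for fruit dehiscent, supporting them as a clade.
All ingroup taxa share the derived state '1' for dorsal spines; it defines the ingroup but does not resolve relationships within it.
gular pouch (derived state '1') is unique to W (autapomorphy; uninformative for grouping).
Most parsimonious ingroup topology: ((((T,G),W),B),C).
C is sister to the clade containing all other ingroup taxa, so it is the earliest-diverging (most basal) ingroup lineage.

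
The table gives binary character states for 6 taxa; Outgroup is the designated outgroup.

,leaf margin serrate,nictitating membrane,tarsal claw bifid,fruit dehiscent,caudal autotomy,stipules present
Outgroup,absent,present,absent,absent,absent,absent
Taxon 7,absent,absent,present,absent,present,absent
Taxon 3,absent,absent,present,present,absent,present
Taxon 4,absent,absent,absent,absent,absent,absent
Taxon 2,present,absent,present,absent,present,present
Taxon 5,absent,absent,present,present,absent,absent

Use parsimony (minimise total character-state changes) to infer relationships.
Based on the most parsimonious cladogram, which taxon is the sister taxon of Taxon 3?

Character polarity is set by the outgroup: the derived state is whichever differs from the outgroup's state, so for nictitating membrane the derived state is 'absent', and for the remaining characters it is 'present'.
leaf margin serrate: derived state 'present' in Taxon 2 only — an autapomorphy, so it tells us nothing about relationships among taxa.
nictitating membrane (derived state 'absent') is shared by all ingroup taxa — unites the whole ingroup.
tarsal claw bifid (derived state 'present') is shared by Taxon 2, Taxon 3, Taxon 5, and Taxon 7 — a synapomorphy uniting that clade.
fruit dehiscent (derived state 'present') is shared by Taxon 3 and Taxon 5 — a synapomorphy uniting that clade.
caudal autotomy: derived state 'present' in Taxon 2 and Taxon 7 only — synapomorphy for {Taxon 2, Taxon 7}.
stipules present groups Taxon 2 and Taxon 3, which is incompatible with the clades supported by the remaining characters; treating it as convergent (homoplasy) costs fewer steps than any alternative tree.
Most parsimonious ingroup topology: (((Taxon 7,Taxon 2),(Taxon 3,Taxon 5)),Taxon 4).
Taxon 3 and Taxon 5 form a cherry on this tree, so they are sister taxa.

Taxon 5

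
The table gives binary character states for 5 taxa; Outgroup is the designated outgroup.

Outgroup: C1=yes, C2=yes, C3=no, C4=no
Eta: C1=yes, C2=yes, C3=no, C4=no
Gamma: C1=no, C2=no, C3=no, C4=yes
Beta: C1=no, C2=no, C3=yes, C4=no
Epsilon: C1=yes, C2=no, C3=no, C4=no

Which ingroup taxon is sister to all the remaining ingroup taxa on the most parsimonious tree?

Character polarity is set by the outgroup: the derived state is whichever differs from the outgroup's state, so for C1, C2 the derived state is 'no', and for the remaining characters it is 'yes'.
C1: derived state 'no' in Beta and Gamma only — synapomorphy for {Beta, Gamma}.
C2 (derived state 'no') is shared by Beta, Epsilon, and Gamma — a synapomorphy uniting that clade.
C3 (derived state 'yes') is unique to Beta (autapomorphy; uninformative for grouping).
C4 (derived state 'yes') is unique to Gamma (autapomorphy; uninformative for grouping).
Most parsimonious ingroup topology: (Eta,((Gamma,Beta),Epsilon)).
Eta is sister to the clade containing all other ingroup taxa, so it is the earliest-diverging (most basal) ingroup lineage.

Eta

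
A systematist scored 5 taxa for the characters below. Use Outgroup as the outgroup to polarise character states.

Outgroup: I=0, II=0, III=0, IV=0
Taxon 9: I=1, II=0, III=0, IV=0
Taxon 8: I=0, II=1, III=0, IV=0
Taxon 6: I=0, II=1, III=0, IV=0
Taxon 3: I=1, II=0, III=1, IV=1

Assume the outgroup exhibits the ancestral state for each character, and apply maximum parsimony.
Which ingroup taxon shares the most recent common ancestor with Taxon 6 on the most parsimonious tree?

The outgroup has state '0' for every character, so '1' is the derived state throughout.
I (derived state '1') is shared by Taxon 3 and Taxon 9 — a synapomorphy uniting that clade.
Only Taxon 6 and Taxon 8 show the derived state '1' for II, supporting them as a clade.
III (derived state '1') is unique to Taxon 3 (autapomorphy; uninformative for grouping).
IV: derived state '1' in Taxon 3 only — an autapomorphy, so it tells us nothing about relationships among taxa.
Most parsimonious ingroup topology: ((Taxon 9,Taxon 3),(Taxon 8,Taxon 6)).
Taxon 6 and Taxon 8 form a cherry on this tree, so they are sister taxa.

Taxon 8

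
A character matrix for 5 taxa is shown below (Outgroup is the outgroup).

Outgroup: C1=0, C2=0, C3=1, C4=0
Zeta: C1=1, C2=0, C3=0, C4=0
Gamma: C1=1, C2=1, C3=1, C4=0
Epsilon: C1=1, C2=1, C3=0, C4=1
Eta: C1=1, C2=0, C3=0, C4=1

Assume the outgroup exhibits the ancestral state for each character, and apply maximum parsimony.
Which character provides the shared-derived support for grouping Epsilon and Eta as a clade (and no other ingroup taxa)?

Character polarity is set by the outgroup: the derived state is whichever differs from the outgroup's state, so for C3 the derived state is '0', and for the remaining characters it is '1'.
All ingroup taxa share the derived state '1' for C1; it defines the ingroup but does not resolve relationships within it.
C2 groups Epsilon and Gamma, which is incompatible with the clades supported by the remaining characters; treating it as convergent (homoplasy) costs fewer steps than any alternative tree.
C3 (derived state '0') is shared by Epsilon, Eta, and Zeta — a synapomorphy uniting that clade.
C4: derived state '1' in Epsilon and Eta only — synapomorphy for {Epsilon, Eta}.
Most parsimonious ingroup topology: ((Zeta,(Epsilon,Eta)),Gamma).
The clade {Epsilon, Eta} is supported by C4: its derived state '1' occurs in exactly those taxa and in no other taxon (including the outgroup).

C4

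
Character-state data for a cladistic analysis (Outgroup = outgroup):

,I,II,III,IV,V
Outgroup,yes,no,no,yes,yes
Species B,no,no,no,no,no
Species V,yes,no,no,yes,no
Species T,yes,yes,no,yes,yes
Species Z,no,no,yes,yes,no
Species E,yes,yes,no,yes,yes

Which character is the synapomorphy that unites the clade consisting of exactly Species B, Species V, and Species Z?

V

Character polarity is set by the outgroup: the derived state is whichever differs from the outgroup's state, so for I, IV, V the derived state is 'no', and for the remaining characters it is 'yes'.
I: derived state 'no' in Species B and Species Z only — synapomorphy for {Species B, Species Z}.
II: derived state 'yes' in Species E and Species T only — synapomorphy for {Species E, Species T}.
III (derived state 'yes') is unique to Species Z (autapomorphy; uninformative for grouping).
IV (derived state 'no') is unique to Species B (autapomorphy; uninformative for grouping).
Only Species B, Species V, and Species Z show the derived state 'no' for V, supporting them as a clade.
Most parsimonious ingroup topology: (((Species B,Species Z),Species V),(Species T,Species E)).
The clade {Species B, Species V, Species Z} is supported by V: its derived state 'no' occurs in exactly those taxa and in no other taxon (including the outgroup).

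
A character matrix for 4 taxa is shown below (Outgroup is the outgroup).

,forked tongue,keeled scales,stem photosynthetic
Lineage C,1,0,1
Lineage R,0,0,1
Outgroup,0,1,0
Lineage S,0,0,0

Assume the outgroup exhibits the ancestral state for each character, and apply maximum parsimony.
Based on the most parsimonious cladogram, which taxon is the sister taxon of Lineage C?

Lineage R

Character polarity is set by the outgroup: the derived state is whichever differs from the outgroup's state, so for keeled scales the derived state is '0', and for the remaining characters it is '1'.
forked tongue: derived state '1' in Lineage C only — an autapomorphy, so it tells us nothing about relationships among taxa.
All ingroup taxa share the derived state '0' for keeled scales; it defines the ingroup but does not resolve relationships within it.
stem photosynthetic (derived state '1') is shared by Lineage C and Lineage R — a synapomorphy uniting that clade.
Most parsimonious ingroup topology: ((Lineage C,Lineage R),Lineage S).
Lineage C and Lineage R form a cherry on this tree, so they are sister taxa.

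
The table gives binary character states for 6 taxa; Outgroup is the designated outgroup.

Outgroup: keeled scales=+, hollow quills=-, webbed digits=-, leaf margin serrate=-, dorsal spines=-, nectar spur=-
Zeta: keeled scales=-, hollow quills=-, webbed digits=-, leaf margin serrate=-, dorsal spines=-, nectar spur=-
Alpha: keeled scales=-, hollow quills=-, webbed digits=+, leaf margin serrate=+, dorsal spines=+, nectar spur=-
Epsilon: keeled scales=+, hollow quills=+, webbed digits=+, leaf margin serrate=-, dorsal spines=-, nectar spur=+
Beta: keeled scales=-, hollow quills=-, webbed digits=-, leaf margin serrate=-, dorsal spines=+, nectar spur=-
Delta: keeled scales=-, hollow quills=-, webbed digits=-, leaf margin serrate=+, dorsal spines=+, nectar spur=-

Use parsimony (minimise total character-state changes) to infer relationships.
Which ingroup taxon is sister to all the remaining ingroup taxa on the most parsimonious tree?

Epsilon

Character polarity is set by the outgroup: the derived state is whichever differs from the outgroup's state, so for keeled scales the derived state is '-', and for the remaining characters it is '+'.
keeled scales (derived state '-') is shared by Alpha, Beta, Delta, and Zeta — a synapomorphy uniting that clade.
hollow quills: derived state '+' in Epsilon only — an autapomorphy, so it tells us nothing about relationships among taxa.
webbed digits (state '+') occurs in Alpha and Epsilon but conflicts with the nesting implied by the other characters — most parsimoniously interpreted as homoplasy.
leaf margin serrate: derived state '+' in Alpha and Delta only — synapomorphy for {Alpha, Delta}.
dorsal spines: derived state '+' in Alpha, Beta, and Delta only — synapomorphy for {Alpha, Beta, Delta}.
nectar spur (derived state '+') is unique to Epsilon (autapomorphy; uninformative for grouping).
Most parsimonious ingroup topology: ((Zeta,((Alpha,Delta),Beta)),Epsilon).
Epsilon is sister to the clade containing all other ingroup taxa, so it is the earliest-diverging (most basal) ingroup lineage.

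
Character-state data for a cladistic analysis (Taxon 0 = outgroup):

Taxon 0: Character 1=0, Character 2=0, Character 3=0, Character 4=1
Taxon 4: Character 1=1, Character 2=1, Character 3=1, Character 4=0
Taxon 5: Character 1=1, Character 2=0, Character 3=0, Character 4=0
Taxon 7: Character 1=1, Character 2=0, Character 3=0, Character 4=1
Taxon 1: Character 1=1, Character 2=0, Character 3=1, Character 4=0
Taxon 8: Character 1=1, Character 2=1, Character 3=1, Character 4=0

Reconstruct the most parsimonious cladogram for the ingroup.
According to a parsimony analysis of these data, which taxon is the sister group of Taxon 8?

Character polarity is set by the outgroup: the derived state is whichever differs from the outgroup's state, so for Character 4 the derived state is '0', and for the remaining characters it is '1'.
All ingroup taxa share the derived state '1' for Character 1; it defines the ingroup but does not resolve relationships within it.
Only Taxon 4 and Taxon 8 show the derived state '1' for Character 2, supporting them as a clade.
Character 3 (derived state '1') is shared by Taxon 1, Taxon 4, and Taxon 8 — a synapomorphy uniting that clade.
Only Taxon 1, Taxon 4, Taxon 5, and Taxon 8 show the derived state '0' for Character 4, supporting them as a clade.
Most parsimonious ingroup topology: ((((Taxon 4,Taxon 8),Taxon 1),Taxon 5),Taxon 7).
Taxon 8 and Taxon 4 form a cherry on this tree, so they are sister taxa.

Taxon 4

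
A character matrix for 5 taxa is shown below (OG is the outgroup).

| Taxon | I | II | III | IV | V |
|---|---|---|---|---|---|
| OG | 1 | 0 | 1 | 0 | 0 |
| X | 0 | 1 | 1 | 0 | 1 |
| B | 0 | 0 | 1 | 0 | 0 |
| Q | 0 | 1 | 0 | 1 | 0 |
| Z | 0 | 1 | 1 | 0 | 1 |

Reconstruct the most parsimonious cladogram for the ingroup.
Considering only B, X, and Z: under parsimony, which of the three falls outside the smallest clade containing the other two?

B

Character polarity is set by the outgroup: the derived state is whichever differs from the outgroup's state, so for I, III the derived state is '0', and for the remaining characters it is '1'.
All ingroup taxa share the derived state '0' for I; it defines the ingroup but does not resolve relationships within it.
Only Q, X, and Z show the derived state '1' for II, supporting them as a clade.
III (derived state '0') is unique to Q (autapomorphy; uninformative for grouping).
IV (derived state '1') is unique to Q (autapomorphy; uninformative for grouping).
Only X and Z show the derived state '1' for V, supporting them as a clade.
Most parsimonious ingroup topology: (((X,Z),Q),B).
Z and X share a more recent common ancestor with each other than either does with B, so B is the least closely related of the three.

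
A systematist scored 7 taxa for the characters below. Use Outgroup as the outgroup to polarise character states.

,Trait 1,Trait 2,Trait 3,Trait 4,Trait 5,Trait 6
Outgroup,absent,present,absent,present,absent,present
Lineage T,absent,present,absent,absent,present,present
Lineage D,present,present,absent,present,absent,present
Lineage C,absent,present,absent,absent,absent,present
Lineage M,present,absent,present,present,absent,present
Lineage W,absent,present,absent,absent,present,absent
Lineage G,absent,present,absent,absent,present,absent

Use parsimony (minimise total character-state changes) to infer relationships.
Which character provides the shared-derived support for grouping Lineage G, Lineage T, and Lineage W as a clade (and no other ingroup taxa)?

Trait 5

Character polarity is set by the outgroup: the derived state is whichever differs from the outgroup's state, so for Trait 2, Trait 4, Trait 6 the derived state is 'absent', and for the remaining characters it is 'present'.
Only Lineage D and Lineage M show the derived state 'present' for Trait 1, supporting them as a clade.
Trait 2 (derived state 'absent') is unique to Lineage M (autapomorphy; uninformative for grouping).
Trait 3: derived state 'present' in Lineage M only — an autapomorphy, so it tells us nothing about relationships among taxa.
Trait 4: derived state 'absent' in Lineage C, Lineage G, Lineage T, and Lineage W only — synapomorphy for {Lineage C, Lineage G, Lineage T, Lineage W}.
Trait 5 (derived state 'present') is shared by Lineage G, Lineage T, and Lineage W — a synapomorphy uniting that clade.
Only Lineage G and Lineage W show the derived state 'absent' for Trait 6, supporting them as a clade.
Most parsimonious ingroup topology: (((Lineage T,(Lineage W,Lineage G)),Lineage C),(Lineage D,Lineage M)).
The clade {Lineage G, Lineage T, Lineage W} is supported by Trait 5: its derived state 'present' occurs in exactly those taxa and in no other taxon (including the outgroup).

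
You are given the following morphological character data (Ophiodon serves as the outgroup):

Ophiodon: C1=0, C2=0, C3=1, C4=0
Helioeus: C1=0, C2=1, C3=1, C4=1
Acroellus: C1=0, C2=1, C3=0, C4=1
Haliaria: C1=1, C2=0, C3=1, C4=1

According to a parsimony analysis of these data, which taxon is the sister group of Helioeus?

Character polarity is set by the outgroup: the derived state is whichever differs from the outgroup's state, so for C3 the derived state is '0', and for the remaining characters it is '1'.
C1: derived state '1' in Haliaria only — an autapomorphy, so it tells us nothing about relationships among taxa.
C2 (derived state '1') is shared by Acroellus and Helioeus — a synapomorphy uniting that clade.
C3: derived state '0' in Acroellus only — an autapomorphy, so it tells us nothing about relationships among taxa.
All ingroup taxa share the derived state '1' for C4; it defines the ingroup but does not resolve relationships within it.
Most parsimonious ingroup topology: ((Helioeus,Acroellus),Haliaria).
Helioeus and Acroellus form a cherry on this tree, so they are sister taxa.

Acroellus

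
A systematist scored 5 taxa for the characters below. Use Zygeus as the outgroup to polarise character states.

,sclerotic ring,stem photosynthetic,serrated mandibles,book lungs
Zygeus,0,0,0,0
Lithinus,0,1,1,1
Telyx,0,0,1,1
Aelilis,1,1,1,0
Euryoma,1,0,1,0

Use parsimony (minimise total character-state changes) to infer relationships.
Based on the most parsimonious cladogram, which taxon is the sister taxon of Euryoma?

Aelilis

The outgroup has state '0' for every character, so '1' is the derived state throughout.
sclerotic ring: derived state '1' in Aelilis and Euryoma only — synapomorphy for {Aelilis, Euryoma}.
stem photosynthetic groups Aelilis and Lithinus, which is incompatible with the clades supported by the remaining characters; treating it as convergent (homoplasy) costs fewer steps than any alternative tree.
serrated mandibles (derived state '1') is shared by all ingroup taxa — unites the whole ingroup.
Only Lithinus and Telyx show the derived state '1' for book lungs, supporting them as a clade.
Most parsimonious ingroup topology: ((Lithinus,Telyx),(Aelilis,Euryoma)).
Euryoma and Aelilis form a cherry on this tree, so they are sister taxa.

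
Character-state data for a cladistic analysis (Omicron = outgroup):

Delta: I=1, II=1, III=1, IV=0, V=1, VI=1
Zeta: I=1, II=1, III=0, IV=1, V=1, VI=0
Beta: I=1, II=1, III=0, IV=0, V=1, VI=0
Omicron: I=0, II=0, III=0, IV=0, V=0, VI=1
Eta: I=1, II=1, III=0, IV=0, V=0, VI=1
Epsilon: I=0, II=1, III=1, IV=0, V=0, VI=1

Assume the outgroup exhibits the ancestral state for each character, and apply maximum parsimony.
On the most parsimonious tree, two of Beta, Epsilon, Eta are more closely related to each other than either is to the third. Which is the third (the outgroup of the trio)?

Character polarity is set by the outgroup: the derived state is whichever differs from the outgroup's state, so for VI the derived state is '0', and for the remaining characters it is '1'.
I: derived state '1' in Beta, Delta, Eta, and Zeta only — synapomorphy for {Beta, Delta, Eta, Zeta}.
All ingroup taxa share the derived state '1' for II; it defines the ingroup but does not resolve relationships within it.
III (state '1') occurs in Delta and Epsilon but conflicts with the nesting implied by the other characters — most parsimoniously interpreted as homoplasy.
IV: derived state '1' in Zeta only — an autapomorphy, so it tells us nothing about relationships among taxa.
V: derived state '1' in Beta, Delta, and Zeta only — synapomorphy for {Beta, Delta, Zeta}.
VI: derived state '0' in Beta and Zeta only — synapomorphy for {Beta, Zeta}.
Most parsimonious ingroup topology: ((((Beta,Zeta),Delta),Eta),Epsilon).
Beta and Eta share a more recent common ancestor with each other than either does with Epsilon, so Epsilon is the least closely related of the three.

Epsilon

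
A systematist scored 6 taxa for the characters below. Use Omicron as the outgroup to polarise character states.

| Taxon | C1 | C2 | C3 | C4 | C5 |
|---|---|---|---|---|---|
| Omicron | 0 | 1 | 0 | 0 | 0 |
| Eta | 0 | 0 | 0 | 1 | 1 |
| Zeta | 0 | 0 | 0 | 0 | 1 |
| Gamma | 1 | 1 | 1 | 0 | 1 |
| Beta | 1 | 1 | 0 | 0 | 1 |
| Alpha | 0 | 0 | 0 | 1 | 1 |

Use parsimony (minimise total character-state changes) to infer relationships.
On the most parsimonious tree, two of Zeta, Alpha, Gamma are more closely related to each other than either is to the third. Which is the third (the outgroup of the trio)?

Gamma

Character polarity is set by the outgroup: the derived state is whichever differs from the outgroup's state, so for C2 the derived state is '0', and for the remaining characters it is '1'.
C1: derived state '1' in Beta and Gamma only — synapomorphy for {Beta, Gamma}.
C2 (derived state '0') is shared by Alpha, Eta, and Zeta — a synapomorphy uniting that clade.
C3: derived state '1' in Gamma only — an autapomorphy, so it tells us nothing about relationships among taxa.
C4: derived state '1' in Alpha and Eta only — synapomorphy for {Alpha, Eta}.
C5 (derived state '1') is shared by all ingroup taxa — unites the whole ingroup.
Most parsimonious ingroup topology: (((Eta,Alpha),Zeta),(Gamma,Beta)).
Zeta and Alpha share a more recent common ancestor with each other than either does with Gamma, so Gamma is the least closely related of the three.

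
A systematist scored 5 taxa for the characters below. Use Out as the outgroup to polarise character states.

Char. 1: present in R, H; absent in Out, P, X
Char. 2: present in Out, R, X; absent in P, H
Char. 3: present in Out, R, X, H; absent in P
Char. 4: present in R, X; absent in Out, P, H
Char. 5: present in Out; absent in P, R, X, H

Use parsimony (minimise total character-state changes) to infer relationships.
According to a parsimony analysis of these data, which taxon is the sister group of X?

Character polarity is set by the outgroup: the derived state is whichever differs from the outgroup's state, so for Char. 2, Char. 3, Char. 5 the derived state is 'absent', and for the remaining characters it is 'present'.
Char. 1 (state 'present') occurs in H and R but conflicts with the nesting implied by the other characters — most parsimoniously interpreted as homoplasy.
Only H and P show the derived state 'absent' for Char. 2, supporting them as a clade.
Char. 3 (derived state 'absent') is unique to P (autapomorphy; uninformative for grouping).
Only R and X show the derived state 'present' for Char. 4, supporting them as a clade.
Char. 5 (derived state 'absent') is shared by all ingroup taxa — unites the whole ingroup.
Most parsimonious ingroup topology: ((P,H),(R,X)).
X and R form a cherry on this tree, so they are sister taxa.

R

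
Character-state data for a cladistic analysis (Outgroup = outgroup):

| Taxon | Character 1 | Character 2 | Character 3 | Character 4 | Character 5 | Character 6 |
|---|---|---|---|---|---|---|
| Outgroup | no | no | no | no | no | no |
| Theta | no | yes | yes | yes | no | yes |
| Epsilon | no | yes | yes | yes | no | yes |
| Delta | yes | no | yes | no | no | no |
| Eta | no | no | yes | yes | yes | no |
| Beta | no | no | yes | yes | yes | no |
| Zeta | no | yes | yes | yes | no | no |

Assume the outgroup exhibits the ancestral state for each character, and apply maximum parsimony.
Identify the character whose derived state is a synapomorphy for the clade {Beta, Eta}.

Character 5

The outgroup has state 'no' for every character, so 'yes' is the derived state throughout.
Character 1 (derived state 'yes') is unique to Delta (autapomorphy; uninformative for grouping).
Character 2: derived state 'yes' in Epsilon, Theta, and Zeta only — synapomorphy for {Epsilon, Theta, Zeta}.
All ingroup taxa share the derived state 'yes' for Character 3; it defines the ingroup but does not resolve relationships within it.
Character 4: derived state 'yes' in Beta, Epsilon, Eta, Theta, and Zeta only — synapomorphy for {Beta, Epsilon, Eta, Theta, Zeta}.
Character 5: derived state 'yes' in Beta and Eta only — synapomorphy for {Beta, Eta}.
Character 6 (derived state 'yes') is shared by Epsilon and Theta — a synapomorphy uniting that clade.
Most parsimonious ingroup topology: ((((Theta,Epsilon),Zeta),(Eta,Beta)),Delta).
The clade {Beta, Eta} is supported by Character 5: its derived state 'yes' occurs in exactly those taxa and in no other taxon (including the outgroup).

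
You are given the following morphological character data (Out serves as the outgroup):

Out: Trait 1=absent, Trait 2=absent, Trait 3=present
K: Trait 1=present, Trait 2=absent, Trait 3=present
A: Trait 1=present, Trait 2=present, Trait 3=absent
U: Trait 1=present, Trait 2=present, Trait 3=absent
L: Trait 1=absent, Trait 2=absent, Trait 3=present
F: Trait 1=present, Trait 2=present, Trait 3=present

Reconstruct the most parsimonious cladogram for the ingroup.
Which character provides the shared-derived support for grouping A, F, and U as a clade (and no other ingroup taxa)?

Trait 2

Character polarity is set by the outgroup: the derived state is whichever differs from the outgroup's state, so for Trait 3 the derived state is 'absent', and for the remaining characters it is 'present'.
Only A, F, K, and U show the derived state 'present' for Trait 1, supporting them as a clade.
Only A, F, and U show the derived state 'present' for Trait 2, supporting them as a clade.
Trait 3: derived state 'absent' in A and U only — synapomorphy for {A, U}.
Most parsimonious ingroup topology: ((K,((A,U),F)),L).
The clade {A, F, U} is supported by Trait 2: its derived state 'present' occurs in exactly those taxa and in no other taxon (including the outgroup).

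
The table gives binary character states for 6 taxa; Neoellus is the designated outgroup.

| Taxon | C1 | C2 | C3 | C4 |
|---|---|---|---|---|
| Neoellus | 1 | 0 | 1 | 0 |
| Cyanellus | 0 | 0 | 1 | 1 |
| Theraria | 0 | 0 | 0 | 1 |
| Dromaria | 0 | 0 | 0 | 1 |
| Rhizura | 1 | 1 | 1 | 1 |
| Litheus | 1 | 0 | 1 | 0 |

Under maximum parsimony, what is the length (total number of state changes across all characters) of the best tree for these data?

4

Character polarity is set by the outgroup: the derived state is whichever differs from the outgroup's state, so for C1, C3 the derived state is '0', and for the remaining characters it is '1'.
Only Cyanellus, Dromaria, and Theraria show the derived state '0' for C1, supporting them as a clade.
C2 (derived state '1') is unique to Rhizura (autapomorphy; uninformative for grouping).
Only Dromaria and Theraria show the derived state '0' for C3, supporting them as a clade.
Only Cyanellus, Dromaria, Rhizura, and Theraria show the derived state '1' for C4, supporting them as a clade.
Most parsimonious ingroup topology: (((Cyanellus,(Theraria,Dromaria)),Rhizura),Litheus).
Changes per character on this tree: C1: 1; C2: 1; C3: 1; C4: 1.
Total = 4.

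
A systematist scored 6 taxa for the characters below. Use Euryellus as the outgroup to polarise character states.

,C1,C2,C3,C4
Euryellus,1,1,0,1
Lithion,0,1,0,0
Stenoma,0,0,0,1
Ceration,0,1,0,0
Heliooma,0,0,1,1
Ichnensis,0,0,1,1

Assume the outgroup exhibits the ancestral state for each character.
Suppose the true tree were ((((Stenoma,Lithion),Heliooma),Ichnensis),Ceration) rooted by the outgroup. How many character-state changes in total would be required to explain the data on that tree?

7

Map each character onto ((((Stenoma,Lithion),Heliooma),Ichnensis),Ceration) (rooted by Euryellus) and count the minimum state changes it requires (Fitch parsimony):
C1: 1; C2: 2; C3: 2; C4: 2.
Total tree length = 7.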